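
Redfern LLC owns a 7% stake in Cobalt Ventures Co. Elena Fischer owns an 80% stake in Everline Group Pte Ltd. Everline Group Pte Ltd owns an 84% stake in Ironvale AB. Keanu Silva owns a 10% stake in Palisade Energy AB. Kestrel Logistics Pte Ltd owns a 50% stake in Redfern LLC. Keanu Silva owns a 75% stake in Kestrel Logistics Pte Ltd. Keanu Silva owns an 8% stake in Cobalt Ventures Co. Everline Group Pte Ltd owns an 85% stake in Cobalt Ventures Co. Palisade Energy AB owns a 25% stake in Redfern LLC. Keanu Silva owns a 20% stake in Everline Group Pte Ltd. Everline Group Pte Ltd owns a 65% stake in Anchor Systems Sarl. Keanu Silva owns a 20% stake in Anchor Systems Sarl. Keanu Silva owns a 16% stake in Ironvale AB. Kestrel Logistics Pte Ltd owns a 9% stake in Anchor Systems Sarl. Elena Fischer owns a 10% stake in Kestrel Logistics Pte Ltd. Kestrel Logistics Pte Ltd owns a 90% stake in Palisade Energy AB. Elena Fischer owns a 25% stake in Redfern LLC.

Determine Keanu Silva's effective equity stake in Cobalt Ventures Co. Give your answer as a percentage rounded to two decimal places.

28.98%

Keanu reaches Cobalt along 5 paths.
Direct stake: 8% = 8%.
Via Kestrel → Palisade → Redfern: 75% × 90% × 25% × 7% = 1.18125%.
Via Palisade → Redfern: 10% × 25% × 7% = 0.175%.
Via Kestrel → Redfern: 75% × 50% × 7% = 2.625%.
Via Everline: 20% × 85% = 17%.
Total: 8% + 1.18125% + 0.175% + 2.625% + 17% = 28.98125%.
Rounded: 28.98%.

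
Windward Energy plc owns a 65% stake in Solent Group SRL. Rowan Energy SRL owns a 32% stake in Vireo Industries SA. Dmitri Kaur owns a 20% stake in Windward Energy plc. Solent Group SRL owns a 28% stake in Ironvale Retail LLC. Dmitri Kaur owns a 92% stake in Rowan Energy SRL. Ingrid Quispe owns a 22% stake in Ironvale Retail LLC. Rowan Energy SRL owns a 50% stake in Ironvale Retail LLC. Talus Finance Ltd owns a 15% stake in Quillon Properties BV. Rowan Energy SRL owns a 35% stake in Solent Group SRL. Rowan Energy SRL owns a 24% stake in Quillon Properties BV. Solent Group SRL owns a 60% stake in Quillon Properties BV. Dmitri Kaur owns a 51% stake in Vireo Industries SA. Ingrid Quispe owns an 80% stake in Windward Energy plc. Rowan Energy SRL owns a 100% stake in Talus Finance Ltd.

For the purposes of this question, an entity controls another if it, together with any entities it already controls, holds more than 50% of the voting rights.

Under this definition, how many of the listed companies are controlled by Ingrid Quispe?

Ingrid holds 80% of Windward, so Ingrid controls Windward.
Windward holds 65% of Solent, so Ingrid controls Solent.
Solent holds 60% of Quillon, so Ingrid controls Quillon.
No other company's threshold is met.
Ingrid controls 3 companies.

3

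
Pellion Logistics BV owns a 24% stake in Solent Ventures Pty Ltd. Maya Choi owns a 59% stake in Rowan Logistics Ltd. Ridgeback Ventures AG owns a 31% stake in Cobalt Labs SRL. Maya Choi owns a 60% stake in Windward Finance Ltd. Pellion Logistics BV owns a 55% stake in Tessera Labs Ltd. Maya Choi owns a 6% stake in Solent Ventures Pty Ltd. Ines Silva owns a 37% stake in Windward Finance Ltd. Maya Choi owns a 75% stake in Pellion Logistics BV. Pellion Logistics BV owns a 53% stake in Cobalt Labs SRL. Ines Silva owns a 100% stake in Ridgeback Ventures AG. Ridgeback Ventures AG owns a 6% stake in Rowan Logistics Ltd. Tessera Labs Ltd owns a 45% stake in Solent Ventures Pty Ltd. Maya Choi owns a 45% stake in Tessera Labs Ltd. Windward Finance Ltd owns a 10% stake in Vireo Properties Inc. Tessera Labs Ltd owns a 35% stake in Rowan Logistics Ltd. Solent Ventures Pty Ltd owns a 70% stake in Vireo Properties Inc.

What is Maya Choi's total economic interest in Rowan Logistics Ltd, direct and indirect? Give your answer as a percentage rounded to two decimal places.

Maya reaches Rowan along 3 paths.
Direct stake: 59% = 59%.
Via Tessera: 45% × 35% = 15.75%.
Via Pellion → Tessera: 75% × 55% × 35% = 14.4375%.
Total: 59% + 15.75% + 14.4375% = 89.1875%.
Rounded: 89.19%.

89.19%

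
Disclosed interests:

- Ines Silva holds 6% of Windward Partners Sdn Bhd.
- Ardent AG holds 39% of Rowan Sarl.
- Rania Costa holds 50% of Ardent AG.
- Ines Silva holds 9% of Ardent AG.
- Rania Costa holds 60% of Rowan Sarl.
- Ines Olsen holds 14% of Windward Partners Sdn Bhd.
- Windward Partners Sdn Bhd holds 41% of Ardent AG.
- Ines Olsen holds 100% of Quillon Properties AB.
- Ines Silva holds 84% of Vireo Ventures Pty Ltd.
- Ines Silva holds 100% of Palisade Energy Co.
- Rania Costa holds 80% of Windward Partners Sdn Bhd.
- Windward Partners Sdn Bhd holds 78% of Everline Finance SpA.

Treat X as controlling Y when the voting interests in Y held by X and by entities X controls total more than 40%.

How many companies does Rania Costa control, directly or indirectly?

Rania holds 80% of Windward, so Rania controls Windward.
Rania and Windward together hold 50% + 41% = 91% of Ardent, so Rania controls Ardent.
Rania and Ardent together hold 60% + 39% = 99% of Rowan, so Rania controls Rowan.
Windward holds 78% of Everline, so Rania controls Everline.
No other company's threshold is met.
Rania controls 4 companies.

4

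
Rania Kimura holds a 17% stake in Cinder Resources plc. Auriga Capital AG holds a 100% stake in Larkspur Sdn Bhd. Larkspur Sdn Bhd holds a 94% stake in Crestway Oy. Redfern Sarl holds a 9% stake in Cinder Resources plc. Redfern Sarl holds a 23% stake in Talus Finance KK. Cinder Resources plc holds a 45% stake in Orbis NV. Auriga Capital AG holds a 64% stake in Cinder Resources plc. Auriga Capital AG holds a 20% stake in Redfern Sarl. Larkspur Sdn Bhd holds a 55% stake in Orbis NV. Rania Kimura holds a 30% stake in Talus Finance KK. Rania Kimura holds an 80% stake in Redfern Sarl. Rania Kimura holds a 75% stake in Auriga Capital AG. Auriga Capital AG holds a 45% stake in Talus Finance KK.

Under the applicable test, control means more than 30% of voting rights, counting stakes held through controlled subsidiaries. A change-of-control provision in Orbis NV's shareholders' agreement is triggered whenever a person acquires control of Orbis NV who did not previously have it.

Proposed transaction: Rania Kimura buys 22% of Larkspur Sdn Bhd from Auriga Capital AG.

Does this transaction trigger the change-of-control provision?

No

The purchase adds only to Rania's holdings (Auriga's stake shrinks), so Rania is the only person who could newly come to control Orbis.
Rania holds 75% of Auriga, so Rania controls Auriga.
Auriga holds 100% of Larkspur, so Rania controls Larkspur.
Auriga and Rania together hold 20% + 80% = 100% of Redfern, so Rania controls Redfern.
Rania and Auriga and Redfern together hold 17% + 64% + 9% = 90% of Cinder, so Rania controls Cinder.
Larkspur and Cinder together hold 55% + 45% = 100% of Orbis, so Rania controls Orbis.
So Rania already controls Orbis before the transaction.
After the purchase, Rania holds 22% of Larkspur directly, and Auriga's stake falls to 78%.
Rania controlled Orbis already, so this is not a new person acquiring control; every other person's position is unchanged or reduced.
No new person acquires control, so the clause is not triggered.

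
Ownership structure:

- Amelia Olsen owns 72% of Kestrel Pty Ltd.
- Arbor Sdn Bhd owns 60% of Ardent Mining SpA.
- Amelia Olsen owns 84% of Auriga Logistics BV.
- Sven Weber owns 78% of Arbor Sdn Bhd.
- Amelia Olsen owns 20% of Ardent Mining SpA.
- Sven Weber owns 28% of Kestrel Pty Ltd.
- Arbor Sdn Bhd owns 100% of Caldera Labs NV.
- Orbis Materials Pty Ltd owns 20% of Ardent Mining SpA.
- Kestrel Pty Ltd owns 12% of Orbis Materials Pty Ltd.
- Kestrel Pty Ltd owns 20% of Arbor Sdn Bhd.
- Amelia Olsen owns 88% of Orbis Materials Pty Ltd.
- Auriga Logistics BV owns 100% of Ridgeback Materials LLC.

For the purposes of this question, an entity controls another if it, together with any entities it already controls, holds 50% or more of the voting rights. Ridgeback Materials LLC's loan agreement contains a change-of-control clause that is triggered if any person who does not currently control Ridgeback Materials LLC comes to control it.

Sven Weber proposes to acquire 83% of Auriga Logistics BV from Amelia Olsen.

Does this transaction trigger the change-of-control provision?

The purchase adds only to Sven's holdings (Amelia's stake shrinks), so Sven is the only person who could newly come to control Ridgeback.
Sven holds 78% of Arbor, so Sven controls Arbor.
Arbor holds 100% of Caldera, so Sven controls Caldera.
Arbor holds 60% of Ardent, so Sven controls Ardent.
Neither Sven nor any entity Sven controls holds any voting interest in Ridgeback.
So before the transaction, Sven does not control Ridgeback.
After the purchase, Sven holds 83% of Auriga directly, and Amelia's stake falls to 1%.
Sven holds 83% of Auriga, so Sven controls Auriga.
Auriga holds 100% of Ridgeback, so Sven controls Ridgeback.
Sven did not control Ridgeback before and does after, so the clause is triggered.

Yes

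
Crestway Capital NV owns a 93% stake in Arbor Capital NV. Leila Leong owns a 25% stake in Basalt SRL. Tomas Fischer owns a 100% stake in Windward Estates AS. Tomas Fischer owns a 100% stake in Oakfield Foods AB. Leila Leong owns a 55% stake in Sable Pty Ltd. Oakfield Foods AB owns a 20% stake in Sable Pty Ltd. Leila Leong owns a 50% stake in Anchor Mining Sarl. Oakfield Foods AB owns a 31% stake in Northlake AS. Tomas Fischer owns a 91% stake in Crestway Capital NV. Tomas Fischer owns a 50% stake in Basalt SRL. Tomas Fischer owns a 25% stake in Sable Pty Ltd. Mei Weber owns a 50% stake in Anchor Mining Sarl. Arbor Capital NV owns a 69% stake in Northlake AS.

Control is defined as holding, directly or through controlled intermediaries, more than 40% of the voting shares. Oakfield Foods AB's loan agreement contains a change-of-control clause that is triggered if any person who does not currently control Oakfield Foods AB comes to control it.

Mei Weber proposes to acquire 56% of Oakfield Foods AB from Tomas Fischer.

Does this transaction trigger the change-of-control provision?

Yes

The purchase adds only to Mei's holdings (Tomas's stake shrinks), so Mei is the only person who could newly come to control Oakfield.
Mei holds 50% of Anchor, so Mei controls Anchor.
Neither Mei nor any entity Mei controls holds any voting interest in Oakfield.
So before the transaction, Mei does not control Oakfield.
After the purchase, Mei holds 56% of Oakfield directly, and Tomas's stake falls to 44%.
Mei holds 56% of Oakfield, so Mei controls Oakfield.
Mei did not control Oakfield before and does after, so the clause is triggered.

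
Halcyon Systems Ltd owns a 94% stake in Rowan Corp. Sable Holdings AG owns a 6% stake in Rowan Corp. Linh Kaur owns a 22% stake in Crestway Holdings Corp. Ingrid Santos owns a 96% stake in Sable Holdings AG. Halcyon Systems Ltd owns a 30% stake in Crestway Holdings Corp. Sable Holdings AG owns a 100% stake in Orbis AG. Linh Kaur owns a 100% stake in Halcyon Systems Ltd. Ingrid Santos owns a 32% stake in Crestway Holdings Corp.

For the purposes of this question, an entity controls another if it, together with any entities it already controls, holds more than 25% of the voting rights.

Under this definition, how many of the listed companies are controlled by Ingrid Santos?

Ingrid holds 96% of Sable, so Ingrid controls Sable.
Sable holds 100% of Orbis, so Ingrid controls Orbis.
Ingrid holds 32% of Crestway, so Ingrid controls Crestway.
No other company's threshold is met.
Ingrid controls 3 companies.

3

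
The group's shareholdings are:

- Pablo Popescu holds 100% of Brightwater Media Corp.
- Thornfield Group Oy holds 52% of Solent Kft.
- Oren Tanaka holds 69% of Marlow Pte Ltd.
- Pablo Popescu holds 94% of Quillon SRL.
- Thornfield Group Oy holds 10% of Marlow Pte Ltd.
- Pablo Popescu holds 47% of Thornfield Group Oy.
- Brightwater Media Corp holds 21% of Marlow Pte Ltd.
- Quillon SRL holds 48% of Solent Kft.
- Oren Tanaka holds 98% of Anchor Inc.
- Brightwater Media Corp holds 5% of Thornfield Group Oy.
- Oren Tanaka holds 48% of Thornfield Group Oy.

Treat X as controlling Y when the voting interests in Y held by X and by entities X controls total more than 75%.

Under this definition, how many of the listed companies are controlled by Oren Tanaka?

Oren holds 98% of Anchor, so Oren controls Anchor.
No other company's threshold is met.
Oren controls 1 company.

1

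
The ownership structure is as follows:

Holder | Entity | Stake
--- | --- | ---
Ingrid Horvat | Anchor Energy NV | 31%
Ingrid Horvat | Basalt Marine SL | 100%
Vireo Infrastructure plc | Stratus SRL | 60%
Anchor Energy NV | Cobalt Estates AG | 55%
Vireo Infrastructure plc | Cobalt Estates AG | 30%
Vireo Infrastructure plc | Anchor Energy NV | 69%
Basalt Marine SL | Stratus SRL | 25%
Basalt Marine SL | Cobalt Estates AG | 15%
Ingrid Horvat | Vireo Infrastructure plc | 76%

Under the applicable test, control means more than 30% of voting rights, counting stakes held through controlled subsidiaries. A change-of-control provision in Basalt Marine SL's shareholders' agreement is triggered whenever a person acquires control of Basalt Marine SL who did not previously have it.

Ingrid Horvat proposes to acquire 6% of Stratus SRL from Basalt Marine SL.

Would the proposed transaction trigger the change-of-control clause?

The purchase adds only to Ingrid's holdings (Basalt's stake shrinks), so Ingrid is the only person who could newly come to control Basalt.
Ingrid holds 100% of Basalt, so Ingrid controls Basalt.
So Ingrid already controls Basalt before the transaction.
After the purchase, Ingrid holds 6% of Stratus directly, and Basalt's stake falls to 19%.
Ingrid controlled Basalt already, so this is not a new person acquiring control; every other person's position is unchanged or reduced.
No new person acquires control, so the clause is not triggered.

No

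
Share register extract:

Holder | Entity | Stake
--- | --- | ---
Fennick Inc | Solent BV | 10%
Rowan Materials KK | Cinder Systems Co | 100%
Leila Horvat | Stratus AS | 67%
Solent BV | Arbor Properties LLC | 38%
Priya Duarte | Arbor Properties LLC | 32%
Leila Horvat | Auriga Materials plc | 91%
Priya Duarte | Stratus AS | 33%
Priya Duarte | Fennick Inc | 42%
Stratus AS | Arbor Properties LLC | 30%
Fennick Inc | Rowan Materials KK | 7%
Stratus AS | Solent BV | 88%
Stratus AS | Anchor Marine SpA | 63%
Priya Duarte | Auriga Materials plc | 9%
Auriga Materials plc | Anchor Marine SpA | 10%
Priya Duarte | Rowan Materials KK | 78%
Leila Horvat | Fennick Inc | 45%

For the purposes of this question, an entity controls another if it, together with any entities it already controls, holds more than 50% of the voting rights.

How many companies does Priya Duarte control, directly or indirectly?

2

Priya holds 78% of Rowan, so Priya controls Rowan.
Rowan holds 100% of Cinder, so Priya controls Cinder.
No other company's threshold is met.
Priya controls 2 companies.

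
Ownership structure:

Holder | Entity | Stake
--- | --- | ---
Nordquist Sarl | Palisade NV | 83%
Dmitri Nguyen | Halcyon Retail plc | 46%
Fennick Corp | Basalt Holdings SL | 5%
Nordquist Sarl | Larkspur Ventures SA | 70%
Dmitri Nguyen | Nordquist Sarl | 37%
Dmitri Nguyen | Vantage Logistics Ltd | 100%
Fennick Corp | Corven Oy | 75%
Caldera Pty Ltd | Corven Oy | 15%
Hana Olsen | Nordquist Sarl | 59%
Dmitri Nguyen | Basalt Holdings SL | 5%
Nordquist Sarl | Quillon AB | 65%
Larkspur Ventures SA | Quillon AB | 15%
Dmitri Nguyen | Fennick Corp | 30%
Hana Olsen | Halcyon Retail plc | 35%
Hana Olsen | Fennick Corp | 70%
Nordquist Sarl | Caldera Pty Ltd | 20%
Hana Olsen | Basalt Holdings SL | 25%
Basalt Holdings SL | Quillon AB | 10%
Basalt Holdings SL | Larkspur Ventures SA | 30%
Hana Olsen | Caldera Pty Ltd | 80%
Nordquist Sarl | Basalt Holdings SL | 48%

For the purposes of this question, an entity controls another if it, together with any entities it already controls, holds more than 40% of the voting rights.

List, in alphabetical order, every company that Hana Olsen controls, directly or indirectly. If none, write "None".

Basalt Holdings SL, Caldera Pty Ltd, Corven Oy, Fennick Corp, Larkspur Ventures SA, Nordquist Sarl, Palisade NV, Quillon AB

Hana holds 70% of Fennick, so Hana controls Fennick.
Hana holds 59% of Nordquist, so Hana controls Nordquist.
Fennick and Nordquist and Hana together hold 5% + 48% + 25% = 78% of Basalt, so Hana controls Basalt.
Nordquist and Hana together hold 20% + 80% = 100% of Caldera, so Hana controls Caldera.
Nordquist and Basalt together hold 70% + 30% = 100% of Larkspur, so Hana controls Larkspur.
Nordquist holds 83% of Palisade, so Hana controls Palisade.
Basalt and Larkspur and Nordquist together hold 10% + 15% + 65% = 90% of Quillon, so Hana controls Quillon.
Fennick and Caldera together hold 75% + 15% = 90% of Corven, so Hana controls Corven.
No other company's threshold is met.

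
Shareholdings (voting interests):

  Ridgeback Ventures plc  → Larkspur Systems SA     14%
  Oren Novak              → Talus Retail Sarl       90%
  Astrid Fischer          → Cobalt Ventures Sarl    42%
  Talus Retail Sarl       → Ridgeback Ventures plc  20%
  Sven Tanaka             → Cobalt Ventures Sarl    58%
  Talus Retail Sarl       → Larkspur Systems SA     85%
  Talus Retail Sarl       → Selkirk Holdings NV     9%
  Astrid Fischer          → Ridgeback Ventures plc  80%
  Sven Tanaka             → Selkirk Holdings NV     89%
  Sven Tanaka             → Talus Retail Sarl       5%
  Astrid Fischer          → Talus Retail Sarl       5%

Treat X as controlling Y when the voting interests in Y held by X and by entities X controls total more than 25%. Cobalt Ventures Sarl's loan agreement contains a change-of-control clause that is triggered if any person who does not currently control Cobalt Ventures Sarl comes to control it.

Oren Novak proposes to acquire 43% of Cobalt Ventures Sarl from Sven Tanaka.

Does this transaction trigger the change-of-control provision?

Yes

The purchase adds only to Oren's holdings (Sven's stake shrinks), so Oren is the only person who could newly come to control Cobalt.
Oren holds 90% of Talus, so Oren controls Talus.
Talus holds 85% of Larkspur, so Oren controls Larkspur.
Neither Oren nor any entity Oren controls holds any voting interest in Cobalt.
So before the transaction, Oren does not control Cobalt.
After the purchase, Oren holds 43% of Cobalt directly, and Sven's stake falls to 15%.
Oren holds 43% of Cobalt, so Oren controls Cobalt.
Oren did not control Cobalt before and does after, so the clause is triggered.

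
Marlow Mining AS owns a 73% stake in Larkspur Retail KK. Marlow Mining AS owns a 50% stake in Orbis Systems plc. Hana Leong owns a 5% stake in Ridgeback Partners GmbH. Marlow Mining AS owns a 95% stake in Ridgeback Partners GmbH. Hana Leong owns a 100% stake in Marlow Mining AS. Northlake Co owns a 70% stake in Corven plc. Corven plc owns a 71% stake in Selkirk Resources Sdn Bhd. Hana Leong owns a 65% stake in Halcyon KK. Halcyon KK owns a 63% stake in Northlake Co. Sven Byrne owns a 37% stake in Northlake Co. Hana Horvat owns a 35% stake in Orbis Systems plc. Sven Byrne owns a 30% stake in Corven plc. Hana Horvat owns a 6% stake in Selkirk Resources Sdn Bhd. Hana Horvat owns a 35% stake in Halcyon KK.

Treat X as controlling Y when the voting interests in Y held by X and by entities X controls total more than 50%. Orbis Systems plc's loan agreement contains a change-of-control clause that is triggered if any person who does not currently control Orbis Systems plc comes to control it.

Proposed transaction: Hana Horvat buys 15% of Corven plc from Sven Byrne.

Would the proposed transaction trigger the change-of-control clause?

No

The purchase adds only to Hana Horvat's holdings (Sven's stake shrinks), so Hana Horvat is the only person who could newly come to control Orbis.
Hana Horvat's largest direct stake is 35% in Halcyon, which does not meet the threshold, so Hana Horvat controls no company.
In Orbis, Hana Horvat's side holds only 35%, not > 50%.
So before the transaction, Hana Horvat does not control Orbis.
After the purchase, Hana Horvat holds 15% of Corven directly, and Sven's stake falls to 15%.
Hana Horvat's side now holds 15% of Corven, not > 50%, so Hana Horvat still does not control Corven.
After the transaction, Hana Horvat's side holds 35% of Orbis, not > 50%, so Hana Horvat still does not control Orbis.
No new person acquires control, so the clause is not triggered.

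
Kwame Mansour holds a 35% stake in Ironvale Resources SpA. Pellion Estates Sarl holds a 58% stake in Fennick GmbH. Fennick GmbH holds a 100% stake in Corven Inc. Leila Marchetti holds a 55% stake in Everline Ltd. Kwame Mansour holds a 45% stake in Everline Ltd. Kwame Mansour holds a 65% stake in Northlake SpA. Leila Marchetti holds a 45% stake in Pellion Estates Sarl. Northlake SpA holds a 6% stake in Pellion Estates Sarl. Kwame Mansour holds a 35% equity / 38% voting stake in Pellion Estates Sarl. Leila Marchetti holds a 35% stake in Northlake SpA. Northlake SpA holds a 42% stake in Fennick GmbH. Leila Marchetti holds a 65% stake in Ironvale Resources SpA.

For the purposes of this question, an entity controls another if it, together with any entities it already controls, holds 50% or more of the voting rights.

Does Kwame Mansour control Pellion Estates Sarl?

Kwame holds 65% of Northlake, so Kwame controls Northlake.
In Pellion, Kwame's side holds only 6% + 38% = 44%, not ≥ 50%.
So Kwame does not control Pellion.

No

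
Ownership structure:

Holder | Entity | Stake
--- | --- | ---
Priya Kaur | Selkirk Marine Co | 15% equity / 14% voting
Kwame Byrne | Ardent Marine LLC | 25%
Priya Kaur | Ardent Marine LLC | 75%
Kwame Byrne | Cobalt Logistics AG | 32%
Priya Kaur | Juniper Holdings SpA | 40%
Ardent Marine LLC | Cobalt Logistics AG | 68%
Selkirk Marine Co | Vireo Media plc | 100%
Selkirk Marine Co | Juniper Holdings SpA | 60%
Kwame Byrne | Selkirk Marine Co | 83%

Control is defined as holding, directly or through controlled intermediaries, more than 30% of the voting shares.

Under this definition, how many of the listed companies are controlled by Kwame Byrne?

Kwame holds 83% of Selkirk, so Kwame controls Selkirk.
Selkirk holds 60% of Juniper, so Kwame controls Juniper.
Kwame holds 32% of Cobalt, so Kwame controls Cobalt.
Selkirk holds 100% of Vireo, so Kwame controls Vireo.
No other company's threshold is met.
Kwame controls 4 companies.

4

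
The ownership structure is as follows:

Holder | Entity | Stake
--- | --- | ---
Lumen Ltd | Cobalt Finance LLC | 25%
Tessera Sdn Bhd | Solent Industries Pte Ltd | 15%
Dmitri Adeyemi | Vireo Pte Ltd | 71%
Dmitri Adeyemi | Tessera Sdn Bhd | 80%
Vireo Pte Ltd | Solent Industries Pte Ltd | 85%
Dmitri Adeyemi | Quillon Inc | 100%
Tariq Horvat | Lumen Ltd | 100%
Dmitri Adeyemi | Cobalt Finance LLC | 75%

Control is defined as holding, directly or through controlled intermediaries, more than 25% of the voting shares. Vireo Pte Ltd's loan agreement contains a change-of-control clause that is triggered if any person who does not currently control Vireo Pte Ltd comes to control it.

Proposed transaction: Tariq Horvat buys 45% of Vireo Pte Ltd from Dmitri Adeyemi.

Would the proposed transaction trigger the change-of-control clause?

Yes

The purchase adds only to Tariq's holdings (Dmitri's stake shrinks), so Tariq is the only person who could newly come to control Vireo.
Tariq holds 100% of Lumen, so Tariq controls Lumen.
Neither Tariq nor any entity Tariq controls holds any voting interest in Vireo.
So before the transaction, Tariq does not control Vireo.
After the purchase, Tariq holds 45% of Vireo directly, and Dmitri's stake falls to 26%.
Tariq holds 45% of Vireo, so Tariq controls Vireo.
Tariq did not control Vireo before and does after, so the clause is triggered.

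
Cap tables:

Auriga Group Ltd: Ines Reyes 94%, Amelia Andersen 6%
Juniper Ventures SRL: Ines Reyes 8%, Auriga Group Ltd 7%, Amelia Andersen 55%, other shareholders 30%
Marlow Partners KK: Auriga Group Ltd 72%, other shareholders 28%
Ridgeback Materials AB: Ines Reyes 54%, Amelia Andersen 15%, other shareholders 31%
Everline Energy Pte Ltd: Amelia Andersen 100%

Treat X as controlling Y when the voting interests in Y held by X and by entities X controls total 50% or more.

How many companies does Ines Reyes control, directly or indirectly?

Ines holds 94% of Auriga, so Ines controls Auriga.
Auriga holds 72% of Marlow, so Ines controls Marlow.
Ines holds 54% of Ridgeback, so Ines controls Ridgeback.
No other company's threshold is met.
Ines controls 3 companies.

3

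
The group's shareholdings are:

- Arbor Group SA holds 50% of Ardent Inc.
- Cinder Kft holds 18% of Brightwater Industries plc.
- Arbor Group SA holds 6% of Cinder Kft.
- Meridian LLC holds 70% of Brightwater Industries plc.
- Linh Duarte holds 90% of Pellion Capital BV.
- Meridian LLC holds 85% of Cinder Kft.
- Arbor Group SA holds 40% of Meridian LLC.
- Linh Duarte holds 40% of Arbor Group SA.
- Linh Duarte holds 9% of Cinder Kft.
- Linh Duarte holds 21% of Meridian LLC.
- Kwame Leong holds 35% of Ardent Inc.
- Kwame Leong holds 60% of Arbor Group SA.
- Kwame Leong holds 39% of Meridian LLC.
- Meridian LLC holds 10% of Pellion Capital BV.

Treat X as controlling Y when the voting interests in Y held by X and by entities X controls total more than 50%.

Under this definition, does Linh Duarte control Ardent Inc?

Linh holds 90% of Pellion, so Linh controls Pellion.
Neither Linh nor any entity Linh controls holds any voting interest in Ardent.
So Linh does not control Ardent.

No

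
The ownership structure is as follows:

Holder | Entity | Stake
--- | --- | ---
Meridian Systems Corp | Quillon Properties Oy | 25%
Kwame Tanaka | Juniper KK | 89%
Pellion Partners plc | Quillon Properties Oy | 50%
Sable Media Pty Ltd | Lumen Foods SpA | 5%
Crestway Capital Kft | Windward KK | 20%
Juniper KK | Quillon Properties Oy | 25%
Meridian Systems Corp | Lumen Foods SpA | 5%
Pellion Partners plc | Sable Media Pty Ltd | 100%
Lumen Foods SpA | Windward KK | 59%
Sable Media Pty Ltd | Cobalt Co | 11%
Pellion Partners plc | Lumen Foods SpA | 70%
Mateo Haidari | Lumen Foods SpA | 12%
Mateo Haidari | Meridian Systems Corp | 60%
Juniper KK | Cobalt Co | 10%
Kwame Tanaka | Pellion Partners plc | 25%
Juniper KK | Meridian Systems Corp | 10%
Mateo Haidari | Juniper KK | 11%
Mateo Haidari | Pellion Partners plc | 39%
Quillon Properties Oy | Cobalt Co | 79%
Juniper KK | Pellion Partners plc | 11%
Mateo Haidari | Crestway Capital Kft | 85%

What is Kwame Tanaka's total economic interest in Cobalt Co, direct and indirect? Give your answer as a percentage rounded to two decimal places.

Kwame reaches Cobalt along 7 paths.
Via Juniper: 89% × 10% = 8.9%.
Via Juniper → Quillon: 89% × 25% × 79% = 17.5775%.
Via Juniper → Meridian → Quillon: 89% × 10% × 25% × 79% = 1.75775%.
Via Pellion → Quillon: 25% × 50% × 79% = 9.875%.
Via Juniper → Pellion → Quillon: 89% × 11% × 50% × 79% = 3.86705%.
Via Pellion → Sable: 25% × 100% × 11% = 2.75%.
Via Juniper → Pellion → Sable: 89% × 11% × 100% × 11% = 1.0769%.
Total: 8.9% + 17.5775% + 1.75775% + 9.875% + 3.86705% + 2.75% + 1.0769% = 45.8042%.
Rounded: 45.80%.

45.80%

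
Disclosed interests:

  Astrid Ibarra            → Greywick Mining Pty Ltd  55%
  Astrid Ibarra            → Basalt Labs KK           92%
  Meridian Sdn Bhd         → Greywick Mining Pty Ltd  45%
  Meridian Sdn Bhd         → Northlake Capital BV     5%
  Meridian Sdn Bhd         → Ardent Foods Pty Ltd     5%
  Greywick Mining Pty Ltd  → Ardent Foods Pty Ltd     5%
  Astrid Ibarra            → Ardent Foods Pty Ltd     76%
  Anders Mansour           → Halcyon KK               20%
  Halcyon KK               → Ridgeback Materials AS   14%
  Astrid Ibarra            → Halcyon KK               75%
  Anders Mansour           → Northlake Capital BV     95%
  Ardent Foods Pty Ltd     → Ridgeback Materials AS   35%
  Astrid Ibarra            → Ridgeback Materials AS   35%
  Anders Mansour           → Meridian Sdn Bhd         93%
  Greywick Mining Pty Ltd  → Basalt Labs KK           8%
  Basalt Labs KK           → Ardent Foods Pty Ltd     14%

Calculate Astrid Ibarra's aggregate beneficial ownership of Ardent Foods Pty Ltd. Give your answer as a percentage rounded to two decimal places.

92.25%

Astrid reaches Ardent along 4 paths.
Via Greywick → Basalt: 55% × 8% × 14% = 0.616%.
Via Basalt: 92% × 14% = 12.88%.
Direct stake: 76% = 76%.
Via Greywick: 55% × 5% = 2.75%.
Total: 0.616% + 12.88% + 76% + 2.75% = 92.246%.
Rounded: 92.25%.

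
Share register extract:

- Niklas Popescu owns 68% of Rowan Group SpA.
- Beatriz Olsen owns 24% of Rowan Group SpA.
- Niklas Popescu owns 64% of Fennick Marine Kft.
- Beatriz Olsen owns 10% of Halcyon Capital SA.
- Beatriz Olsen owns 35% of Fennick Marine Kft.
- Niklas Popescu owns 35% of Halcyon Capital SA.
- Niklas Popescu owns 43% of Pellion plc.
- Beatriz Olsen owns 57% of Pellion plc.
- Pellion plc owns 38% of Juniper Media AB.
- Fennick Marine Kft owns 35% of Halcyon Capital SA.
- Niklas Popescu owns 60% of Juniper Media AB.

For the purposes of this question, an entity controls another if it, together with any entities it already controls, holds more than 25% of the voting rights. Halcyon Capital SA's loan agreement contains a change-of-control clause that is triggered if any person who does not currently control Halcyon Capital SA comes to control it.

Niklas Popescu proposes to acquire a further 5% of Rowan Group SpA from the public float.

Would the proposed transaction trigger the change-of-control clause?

No

The purchase changes only Niklas's holdings, so Niklas is the only person who could newly come to control Halcyon.
Niklas holds 64% of Fennick, so Niklas controls Fennick.
Fennick and Niklas together hold 35% + 35% = 70% of Halcyon, so Niklas controls Halcyon.
So Niklas already controls Halcyon before the transaction.
After the purchase, Niklas's direct stake in Rowan rises to 68% + 5% = 73%.
Niklas controlled Halcyon already, so this is not a new person acquiring control; every other person's position is unchanged or reduced.
No new person acquires control, so the clause is not triggered.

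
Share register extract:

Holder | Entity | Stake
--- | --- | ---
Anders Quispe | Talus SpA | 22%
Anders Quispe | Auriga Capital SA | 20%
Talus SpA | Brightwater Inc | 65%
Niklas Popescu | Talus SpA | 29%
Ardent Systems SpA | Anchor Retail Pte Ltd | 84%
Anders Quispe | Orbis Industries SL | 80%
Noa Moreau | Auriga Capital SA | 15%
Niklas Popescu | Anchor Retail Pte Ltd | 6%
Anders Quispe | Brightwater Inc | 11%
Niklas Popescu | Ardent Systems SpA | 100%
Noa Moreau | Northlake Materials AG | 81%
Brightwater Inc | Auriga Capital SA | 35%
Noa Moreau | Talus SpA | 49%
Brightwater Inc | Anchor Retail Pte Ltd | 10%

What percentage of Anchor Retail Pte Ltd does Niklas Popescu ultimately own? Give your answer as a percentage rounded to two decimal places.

Niklas reaches Anchor along 3 paths.
Via Talus → Brightwater: 29% × 65% × 10% = 1.885%.
Via Ardent: 100% × 84% = 84%.
Direct stake: 6% = 6%.
Total: 1.885% + 84% + 6% = 91.885%.
Rounded: 91.89%.

91.89%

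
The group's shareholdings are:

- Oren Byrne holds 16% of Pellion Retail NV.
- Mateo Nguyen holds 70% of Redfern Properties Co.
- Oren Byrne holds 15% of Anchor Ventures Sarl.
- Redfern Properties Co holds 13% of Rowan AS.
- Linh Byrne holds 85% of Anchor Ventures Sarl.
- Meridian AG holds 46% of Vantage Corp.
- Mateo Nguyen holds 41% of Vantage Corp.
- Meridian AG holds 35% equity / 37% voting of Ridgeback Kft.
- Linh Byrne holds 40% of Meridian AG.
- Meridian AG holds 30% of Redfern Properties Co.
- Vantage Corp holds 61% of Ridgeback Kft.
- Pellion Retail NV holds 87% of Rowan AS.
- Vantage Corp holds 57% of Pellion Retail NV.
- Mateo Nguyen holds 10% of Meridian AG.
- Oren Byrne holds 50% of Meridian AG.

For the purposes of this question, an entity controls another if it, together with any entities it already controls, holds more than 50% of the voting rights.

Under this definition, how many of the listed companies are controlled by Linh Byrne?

1

Linh holds 85% of Anchor, so Linh controls Anchor.
No other company's threshold is met.
Linh controls 1 company.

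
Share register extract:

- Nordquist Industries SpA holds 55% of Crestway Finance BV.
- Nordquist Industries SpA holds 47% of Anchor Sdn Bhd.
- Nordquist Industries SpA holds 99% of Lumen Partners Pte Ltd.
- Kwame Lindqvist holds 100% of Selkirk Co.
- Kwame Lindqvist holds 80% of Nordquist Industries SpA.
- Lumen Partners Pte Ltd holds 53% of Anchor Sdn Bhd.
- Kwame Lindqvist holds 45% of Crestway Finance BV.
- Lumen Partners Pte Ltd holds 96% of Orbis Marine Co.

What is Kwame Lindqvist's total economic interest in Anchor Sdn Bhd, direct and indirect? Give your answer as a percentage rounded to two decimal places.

Kwame reaches Anchor along 2 paths.
Via Nordquist → Lumen: 80% × 99% × 53% = 41.976%.
Via Nordquist: 80% × 47% = 37.6%.
Total: 41.976% + 37.6% = 79.576%.
Rounded: 79.58%.

79.58%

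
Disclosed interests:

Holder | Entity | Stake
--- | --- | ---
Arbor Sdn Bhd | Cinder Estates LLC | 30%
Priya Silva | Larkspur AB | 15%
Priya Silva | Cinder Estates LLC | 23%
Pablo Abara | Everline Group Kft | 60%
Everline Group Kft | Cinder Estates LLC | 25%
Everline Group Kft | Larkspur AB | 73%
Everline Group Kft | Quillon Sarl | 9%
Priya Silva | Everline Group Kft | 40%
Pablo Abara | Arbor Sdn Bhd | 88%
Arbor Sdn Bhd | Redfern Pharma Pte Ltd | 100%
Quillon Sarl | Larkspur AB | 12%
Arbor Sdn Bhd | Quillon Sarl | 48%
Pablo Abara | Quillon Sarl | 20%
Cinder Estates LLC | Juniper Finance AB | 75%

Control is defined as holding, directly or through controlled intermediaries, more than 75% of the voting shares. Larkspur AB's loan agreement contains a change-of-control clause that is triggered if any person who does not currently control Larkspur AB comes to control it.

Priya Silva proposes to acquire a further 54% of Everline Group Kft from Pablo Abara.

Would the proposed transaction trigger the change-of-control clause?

Yes

The purchase adds only to Priya's holdings (Pablo's stake shrinks), so Priya is the only person who could newly come to control Larkspur.
Priya's largest direct stake is 40% in Everline, which does not meet the threshold, so Priya controls no company.
In Larkspur, Priya's side holds only 15%, not > 75%.
So before the transaction, Priya does not control Larkspur.
After the purchase, Priya's direct stake in Everline rises to 40% + 54% = 94%, and Pablo's stake falls to 6%.
Priya holds 94% of Everline, so Priya controls Everline.
Priya and Everline together hold 15% + 73% = 88% of Larkspur, so Priya controls Larkspur.
Priya did not control Larkspur before and does after, so the clause is triggered.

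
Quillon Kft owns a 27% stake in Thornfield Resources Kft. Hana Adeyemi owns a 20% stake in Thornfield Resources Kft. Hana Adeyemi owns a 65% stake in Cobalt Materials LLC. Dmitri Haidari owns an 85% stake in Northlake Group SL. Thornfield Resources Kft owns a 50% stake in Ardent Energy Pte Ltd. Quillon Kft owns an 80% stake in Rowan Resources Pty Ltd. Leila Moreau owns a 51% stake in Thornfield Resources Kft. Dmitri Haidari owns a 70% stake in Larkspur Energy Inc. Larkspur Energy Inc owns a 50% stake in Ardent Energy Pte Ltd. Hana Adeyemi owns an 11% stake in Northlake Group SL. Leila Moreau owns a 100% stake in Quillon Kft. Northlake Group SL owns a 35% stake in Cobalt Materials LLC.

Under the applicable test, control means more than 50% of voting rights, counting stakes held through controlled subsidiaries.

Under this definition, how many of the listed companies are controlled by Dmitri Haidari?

Dmitri holds 85% of Northlake, so Dmitri controls Northlake.
Dmitri holds 70% of Larkspur, so Dmitri controls Larkspur.
No other company's threshold is met.
Dmitri controls 2 companies.

2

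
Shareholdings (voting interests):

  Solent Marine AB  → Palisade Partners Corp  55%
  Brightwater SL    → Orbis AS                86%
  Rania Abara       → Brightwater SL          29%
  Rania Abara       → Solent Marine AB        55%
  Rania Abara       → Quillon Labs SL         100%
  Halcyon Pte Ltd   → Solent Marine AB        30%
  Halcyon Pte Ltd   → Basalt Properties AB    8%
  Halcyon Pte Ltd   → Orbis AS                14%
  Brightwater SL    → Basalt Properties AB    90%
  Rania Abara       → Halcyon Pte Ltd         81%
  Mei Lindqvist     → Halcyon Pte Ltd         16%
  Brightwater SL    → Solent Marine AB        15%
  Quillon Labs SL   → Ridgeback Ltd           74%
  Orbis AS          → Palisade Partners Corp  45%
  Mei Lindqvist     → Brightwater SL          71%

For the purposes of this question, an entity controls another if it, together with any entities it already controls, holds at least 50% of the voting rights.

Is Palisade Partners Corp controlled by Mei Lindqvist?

Mei holds 71% of Brightwater, so Mei controls Brightwater.
Brightwater holds 86% of Orbis, so Mei controls Orbis.
Brightwater holds 90% of Basalt, so Mei controls Basalt.
In Palisade, Mei's side holds only 45%, not ≥ 50%.
So Mei does not control Palisade.

No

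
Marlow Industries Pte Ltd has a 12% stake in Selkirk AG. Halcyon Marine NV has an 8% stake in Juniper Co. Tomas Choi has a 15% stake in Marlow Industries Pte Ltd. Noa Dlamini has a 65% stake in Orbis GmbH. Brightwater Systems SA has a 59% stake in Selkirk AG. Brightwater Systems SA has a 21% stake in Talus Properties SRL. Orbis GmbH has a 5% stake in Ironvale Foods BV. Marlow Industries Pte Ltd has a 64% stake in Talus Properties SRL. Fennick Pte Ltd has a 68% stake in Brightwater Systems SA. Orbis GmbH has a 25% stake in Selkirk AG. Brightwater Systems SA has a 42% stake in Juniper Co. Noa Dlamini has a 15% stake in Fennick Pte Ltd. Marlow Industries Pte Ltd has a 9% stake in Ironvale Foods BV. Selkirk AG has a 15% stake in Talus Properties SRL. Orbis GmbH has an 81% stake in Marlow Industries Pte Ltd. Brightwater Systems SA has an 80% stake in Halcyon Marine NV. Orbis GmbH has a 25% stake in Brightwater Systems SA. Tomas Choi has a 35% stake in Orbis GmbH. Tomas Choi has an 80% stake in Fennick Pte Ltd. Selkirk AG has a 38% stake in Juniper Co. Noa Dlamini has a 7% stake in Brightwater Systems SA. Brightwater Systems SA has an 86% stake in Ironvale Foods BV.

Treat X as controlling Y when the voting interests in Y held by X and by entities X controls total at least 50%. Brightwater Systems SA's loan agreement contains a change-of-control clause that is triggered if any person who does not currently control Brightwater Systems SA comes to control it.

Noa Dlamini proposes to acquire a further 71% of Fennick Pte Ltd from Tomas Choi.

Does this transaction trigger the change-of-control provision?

Yes

The purchase adds only to Noa's holdings (Tomas's stake shrinks), so Noa is the only person who could newly come to control Brightwater.
Noa holds 65% of Orbis, so Noa controls Orbis.
Orbis holds 81% of Marlow, so Noa controls Marlow.
Marlow holds 64% of Talus, so Noa controls Talus.
In Brightwater, Noa's side holds only 25% + 7% = 32%, not ≥ 50%.
So before the transaction, Noa does not control Brightwater.
After the purchase, Noa's direct stake in Fennick rises to 15% + 71% = 86%, and Tomas's stake falls to 9%.
Noa holds 86% of Fennick, so Noa controls Fennick.
Orbis and Noa and Fennick together hold 25% + 7% + 68% = 100% of Brightwater, so Noa controls Brightwater.
Noa did not control Brightwater before and does after, so the clause is triggered.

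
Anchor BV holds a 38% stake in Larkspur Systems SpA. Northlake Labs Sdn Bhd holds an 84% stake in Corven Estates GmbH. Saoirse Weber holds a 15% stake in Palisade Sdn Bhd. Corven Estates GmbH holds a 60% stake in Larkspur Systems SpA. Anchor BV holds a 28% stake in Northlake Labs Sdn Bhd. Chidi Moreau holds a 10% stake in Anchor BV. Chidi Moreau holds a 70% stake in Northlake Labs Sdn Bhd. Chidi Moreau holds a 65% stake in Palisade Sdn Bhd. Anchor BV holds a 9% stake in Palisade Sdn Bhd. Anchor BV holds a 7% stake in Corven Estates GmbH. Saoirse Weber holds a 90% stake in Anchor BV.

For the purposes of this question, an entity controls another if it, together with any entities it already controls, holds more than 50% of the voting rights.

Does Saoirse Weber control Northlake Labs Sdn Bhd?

Saoirse holds 90% of Anchor, so Saoirse controls Anchor.
In Northlake, Saoirse's side holds only 28%, not > 50%.
So Saoirse does not control Northlake.

No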